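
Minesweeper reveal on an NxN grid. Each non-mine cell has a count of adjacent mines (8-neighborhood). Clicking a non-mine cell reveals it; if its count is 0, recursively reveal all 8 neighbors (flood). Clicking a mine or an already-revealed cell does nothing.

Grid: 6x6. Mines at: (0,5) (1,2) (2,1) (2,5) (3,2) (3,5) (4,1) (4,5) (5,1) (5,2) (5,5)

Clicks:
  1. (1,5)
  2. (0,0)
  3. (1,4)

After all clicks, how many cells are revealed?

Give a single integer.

Click 1 (1,5) count=2: revealed 1 new [(1,5)] -> total=1
Click 2 (0,0) count=0: revealed 4 new [(0,0) (0,1) (1,0) (1,1)] -> total=5
Click 3 (1,4) count=2: revealed 1 new [(1,4)] -> total=6

Answer: 6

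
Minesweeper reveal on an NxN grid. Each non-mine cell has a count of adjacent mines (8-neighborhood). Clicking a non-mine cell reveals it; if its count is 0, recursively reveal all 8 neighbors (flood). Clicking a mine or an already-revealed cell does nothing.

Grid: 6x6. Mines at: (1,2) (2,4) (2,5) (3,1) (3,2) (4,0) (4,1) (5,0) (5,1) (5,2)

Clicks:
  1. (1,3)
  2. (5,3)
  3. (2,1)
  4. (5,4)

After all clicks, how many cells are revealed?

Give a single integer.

Answer: 11

Derivation:
Click 1 (1,3) count=2: revealed 1 new [(1,3)] -> total=1
Click 2 (5,3) count=1: revealed 1 new [(5,3)] -> total=2
Click 3 (2,1) count=3: revealed 1 new [(2,1)] -> total=3
Click 4 (5,4) count=0: revealed 8 new [(3,3) (3,4) (3,5) (4,3) (4,4) (4,5) (5,4) (5,5)] -> total=11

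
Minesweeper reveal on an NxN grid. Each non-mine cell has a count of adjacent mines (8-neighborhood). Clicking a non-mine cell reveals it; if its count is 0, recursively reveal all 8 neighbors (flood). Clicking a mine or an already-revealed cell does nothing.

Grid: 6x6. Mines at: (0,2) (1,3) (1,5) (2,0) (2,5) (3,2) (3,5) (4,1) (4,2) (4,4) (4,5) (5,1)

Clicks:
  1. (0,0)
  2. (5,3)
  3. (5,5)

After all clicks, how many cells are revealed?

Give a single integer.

Answer: 6

Derivation:
Click 1 (0,0) count=0: revealed 4 new [(0,0) (0,1) (1,0) (1,1)] -> total=4
Click 2 (5,3) count=2: revealed 1 new [(5,3)] -> total=5
Click 3 (5,5) count=2: revealed 1 new [(5,5)] -> total=6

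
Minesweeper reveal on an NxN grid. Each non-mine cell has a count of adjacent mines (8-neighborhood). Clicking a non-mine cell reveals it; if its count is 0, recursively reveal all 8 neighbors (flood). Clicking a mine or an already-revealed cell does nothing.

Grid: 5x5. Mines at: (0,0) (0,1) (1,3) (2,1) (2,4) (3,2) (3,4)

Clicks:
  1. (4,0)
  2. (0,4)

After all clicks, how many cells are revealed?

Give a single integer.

Click 1 (4,0) count=0: revealed 4 new [(3,0) (3,1) (4,0) (4,1)] -> total=4
Click 2 (0,4) count=1: revealed 1 new [(0,4)] -> total=5

Answer: 5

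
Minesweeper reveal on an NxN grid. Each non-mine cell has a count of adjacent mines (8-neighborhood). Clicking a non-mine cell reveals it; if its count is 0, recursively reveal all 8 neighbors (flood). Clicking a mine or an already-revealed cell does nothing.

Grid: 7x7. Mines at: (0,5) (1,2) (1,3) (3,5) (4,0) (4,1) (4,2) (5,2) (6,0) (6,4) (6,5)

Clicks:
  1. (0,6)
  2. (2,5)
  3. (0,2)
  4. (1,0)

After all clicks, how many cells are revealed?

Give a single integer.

Answer: 11

Derivation:
Click 1 (0,6) count=1: revealed 1 new [(0,6)] -> total=1
Click 2 (2,5) count=1: revealed 1 new [(2,5)] -> total=2
Click 3 (0,2) count=2: revealed 1 new [(0,2)] -> total=3
Click 4 (1,0) count=0: revealed 8 new [(0,0) (0,1) (1,0) (1,1) (2,0) (2,1) (3,0) (3,1)] -> total=11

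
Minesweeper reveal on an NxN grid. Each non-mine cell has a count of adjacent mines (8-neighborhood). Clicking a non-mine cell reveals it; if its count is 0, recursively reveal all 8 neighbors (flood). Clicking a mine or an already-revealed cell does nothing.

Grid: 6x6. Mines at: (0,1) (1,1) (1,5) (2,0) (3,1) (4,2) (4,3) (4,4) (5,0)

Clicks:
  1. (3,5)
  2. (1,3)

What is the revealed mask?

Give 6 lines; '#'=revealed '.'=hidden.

Answer: ..###.
..###.
..###.
..####
......
......

Derivation:
Click 1 (3,5) count=1: revealed 1 new [(3,5)] -> total=1
Click 2 (1,3) count=0: revealed 12 new [(0,2) (0,3) (0,4) (1,2) (1,3) (1,4) (2,2) (2,3) (2,4) (3,2) (3,3) (3,4)] -> total=13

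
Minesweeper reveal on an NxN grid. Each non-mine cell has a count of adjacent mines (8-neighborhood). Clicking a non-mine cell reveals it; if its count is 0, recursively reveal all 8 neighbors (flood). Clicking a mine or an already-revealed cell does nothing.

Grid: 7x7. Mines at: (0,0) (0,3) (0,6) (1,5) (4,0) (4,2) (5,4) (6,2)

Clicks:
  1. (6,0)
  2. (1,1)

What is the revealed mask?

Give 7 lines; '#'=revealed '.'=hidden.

Click 1 (6,0) count=0: revealed 4 new [(5,0) (5,1) (6,0) (6,1)] -> total=4
Click 2 (1,1) count=1: revealed 1 new [(1,1)] -> total=5

Answer: .......
.#.....
.......
.......
.......
##.....
##.....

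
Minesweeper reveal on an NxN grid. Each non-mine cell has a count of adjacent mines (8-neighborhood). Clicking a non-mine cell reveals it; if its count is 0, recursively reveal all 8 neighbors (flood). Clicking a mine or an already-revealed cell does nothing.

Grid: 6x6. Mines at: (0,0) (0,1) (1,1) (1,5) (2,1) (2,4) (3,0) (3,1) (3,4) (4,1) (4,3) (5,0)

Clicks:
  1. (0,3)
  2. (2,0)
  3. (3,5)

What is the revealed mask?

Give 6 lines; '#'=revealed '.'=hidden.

Answer: ..###.
..###.
#.....
.....#
......
......

Derivation:
Click 1 (0,3) count=0: revealed 6 new [(0,2) (0,3) (0,4) (1,2) (1,3) (1,4)] -> total=6
Click 2 (2,0) count=4: revealed 1 new [(2,0)] -> total=7
Click 3 (3,5) count=2: revealed 1 new [(3,5)] -> total=8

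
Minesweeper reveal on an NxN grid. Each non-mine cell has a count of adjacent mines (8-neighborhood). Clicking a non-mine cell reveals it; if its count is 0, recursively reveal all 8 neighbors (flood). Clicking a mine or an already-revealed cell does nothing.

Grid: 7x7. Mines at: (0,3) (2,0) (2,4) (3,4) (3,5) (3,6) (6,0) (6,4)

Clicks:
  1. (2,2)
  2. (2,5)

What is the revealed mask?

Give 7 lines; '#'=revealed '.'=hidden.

Answer: .......
.###...
.###.#.
####...
####...
####...
.###...

Derivation:
Click 1 (2,2) count=0: revealed 21 new [(1,1) (1,2) (1,3) (2,1) (2,2) (2,3) (3,0) (3,1) (3,2) (3,3) (4,0) (4,1) (4,2) (4,3) (5,0) (5,1) (5,2) (5,3) (6,1) (6,2) (6,3)] -> total=21
Click 2 (2,5) count=4: revealed 1 new [(2,5)] -> total=22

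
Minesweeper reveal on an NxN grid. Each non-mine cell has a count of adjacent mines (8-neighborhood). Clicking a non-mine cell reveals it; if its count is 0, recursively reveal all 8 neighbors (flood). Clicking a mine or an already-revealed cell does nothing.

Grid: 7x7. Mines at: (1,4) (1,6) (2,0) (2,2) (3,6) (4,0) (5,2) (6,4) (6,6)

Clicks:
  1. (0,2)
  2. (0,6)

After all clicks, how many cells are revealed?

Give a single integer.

Click 1 (0,2) count=0: revealed 8 new [(0,0) (0,1) (0,2) (0,3) (1,0) (1,1) (1,2) (1,3)] -> total=8
Click 2 (0,6) count=1: revealed 1 new [(0,6)] -> total=9

Answer: 9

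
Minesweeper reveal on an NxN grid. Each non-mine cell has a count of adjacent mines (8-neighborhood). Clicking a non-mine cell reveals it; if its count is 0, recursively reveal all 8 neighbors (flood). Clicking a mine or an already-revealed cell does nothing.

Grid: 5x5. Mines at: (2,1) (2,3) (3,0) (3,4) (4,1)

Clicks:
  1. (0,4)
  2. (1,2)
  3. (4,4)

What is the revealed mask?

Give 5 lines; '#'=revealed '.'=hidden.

Click 1 (0,4) count=0: revealed 10 new [(0,0) (0,1) (0,2) (0,3) (0,4) (1,0) (1,1) (1,2) (1,3) (1,4)] -> total=10
Click 2 (1,2) count=2: revealed 0 new [(none)] -> total=10
Click 3 (4,4) count=1: revealed 1 new [(4,4)] -> total=11

Answer: #####
#####
.....
.....
....#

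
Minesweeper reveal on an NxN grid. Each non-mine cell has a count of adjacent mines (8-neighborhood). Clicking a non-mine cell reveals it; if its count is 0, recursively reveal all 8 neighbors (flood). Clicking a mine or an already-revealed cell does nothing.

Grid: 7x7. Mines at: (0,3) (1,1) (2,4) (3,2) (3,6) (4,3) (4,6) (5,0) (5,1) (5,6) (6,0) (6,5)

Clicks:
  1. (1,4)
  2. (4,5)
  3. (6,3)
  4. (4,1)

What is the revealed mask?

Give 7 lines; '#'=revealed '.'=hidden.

Click 1 (1,4) count=2: revealed 1 new [(1,4)] -> total=1
Click 2 (4,5) count=3: revealed 1 new [(4,5)] -> total=2
Click 3 (6,3) count=0: revealed 6 new [(5,2) (5,3) (5,4) (6,2) (6,3) (6,4)] -> total=8
Click 4 (4,1) count=3: revealed 1 new [(4,1)] -> total=9

Answer: .......
....#..
.......
.......
.#...#.
..###..
..###..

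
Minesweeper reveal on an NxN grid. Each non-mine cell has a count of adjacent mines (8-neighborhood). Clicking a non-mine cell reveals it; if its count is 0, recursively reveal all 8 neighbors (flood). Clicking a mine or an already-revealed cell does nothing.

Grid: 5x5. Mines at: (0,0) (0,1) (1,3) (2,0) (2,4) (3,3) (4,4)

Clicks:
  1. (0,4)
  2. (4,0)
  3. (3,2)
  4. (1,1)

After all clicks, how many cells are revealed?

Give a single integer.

Click 1 (0,4) count=1: revealed 1 new [(0,4)] -> total=1
Click 2 (4,0) count=0: revealed 6 new [(3,0) (3,1) (3,2) (4,0) (4,1) (4,2)] -> total=7
Click 3 (3,2) count=1: revealed 0 new [(none)] -> total=7
Click 4 (1,1) count=3: revealed 1 new [(1,1)] -> total=8

Answer: 8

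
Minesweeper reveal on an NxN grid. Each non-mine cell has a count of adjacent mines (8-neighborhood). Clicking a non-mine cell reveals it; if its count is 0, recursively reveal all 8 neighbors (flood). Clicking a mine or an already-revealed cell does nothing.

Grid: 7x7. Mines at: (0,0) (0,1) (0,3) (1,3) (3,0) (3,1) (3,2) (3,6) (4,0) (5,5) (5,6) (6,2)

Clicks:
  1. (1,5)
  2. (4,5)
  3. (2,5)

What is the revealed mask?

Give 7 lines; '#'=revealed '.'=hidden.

Click 1 (1,5) count=0: revealed 9 new [(0,4) (0,5) (0,6) (1,4) (1,5) (1,6) (2,4) (2,5) (2,6)] -> total=9
Click 2 (4,5) count=3: revealed 1 new [(4,5)] -> total=10
Click 3 (2,5) count=1: revealed 0 new [(none)] -> total=10

Answer: ....###
....###
....###
.......
.....#.
.......
.......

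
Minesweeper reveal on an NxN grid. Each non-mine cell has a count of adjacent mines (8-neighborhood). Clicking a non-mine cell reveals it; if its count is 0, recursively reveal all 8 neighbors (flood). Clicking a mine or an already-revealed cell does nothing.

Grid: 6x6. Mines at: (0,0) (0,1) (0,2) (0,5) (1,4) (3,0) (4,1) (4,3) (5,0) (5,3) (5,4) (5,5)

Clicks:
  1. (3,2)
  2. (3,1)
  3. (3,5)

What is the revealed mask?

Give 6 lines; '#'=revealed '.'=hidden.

Click 1 (3,2) count=2: revealed 1 new [(3,2)] -> total=1
Click 2 (3,1) count=2: revealed 1 new [(3,1)] -> total=2
Click 3 (3,5) count=0: revealed 6 new [(2,4) (2,5) (3,4) (3,5) (4,4) (4,5)] -> total=8

Answer: ......
......
....##
.##.##
....##
......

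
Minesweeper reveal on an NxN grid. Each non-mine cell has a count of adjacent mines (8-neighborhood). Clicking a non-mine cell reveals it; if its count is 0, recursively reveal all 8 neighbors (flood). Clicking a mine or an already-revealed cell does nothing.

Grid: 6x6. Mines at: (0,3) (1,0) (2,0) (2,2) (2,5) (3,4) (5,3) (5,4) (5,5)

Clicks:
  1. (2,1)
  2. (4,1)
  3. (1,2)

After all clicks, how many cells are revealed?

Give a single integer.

Click 1 (2,1) count=3: revealed 1 new [(2,1)] -> total=1
Click 2 (4,1) count=0: revealed 9 new [(3,0) (3,1) (3,2) (4,0) (4,1) (4,2) (5,0) (5,1) (5,2)] -> total=10
Click 3 (1,2) count=2: revealed 1 new [(1,2)] -> total=11

Answer: 11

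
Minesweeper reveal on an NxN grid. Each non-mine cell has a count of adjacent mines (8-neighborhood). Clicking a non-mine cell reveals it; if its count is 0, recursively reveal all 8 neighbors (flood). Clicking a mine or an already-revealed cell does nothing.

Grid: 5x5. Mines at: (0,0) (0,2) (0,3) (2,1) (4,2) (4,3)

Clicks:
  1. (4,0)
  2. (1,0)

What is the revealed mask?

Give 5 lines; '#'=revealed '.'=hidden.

Click 1 (4,0) count=0: revealed 4 new [(3,0) (3,1) (4,0) (4,1)] -> total=4
Click 2 (1,0) count=2: revealed 1 new [(1,0)] -> total=5

Answer: .....
#....
.....
##...
##...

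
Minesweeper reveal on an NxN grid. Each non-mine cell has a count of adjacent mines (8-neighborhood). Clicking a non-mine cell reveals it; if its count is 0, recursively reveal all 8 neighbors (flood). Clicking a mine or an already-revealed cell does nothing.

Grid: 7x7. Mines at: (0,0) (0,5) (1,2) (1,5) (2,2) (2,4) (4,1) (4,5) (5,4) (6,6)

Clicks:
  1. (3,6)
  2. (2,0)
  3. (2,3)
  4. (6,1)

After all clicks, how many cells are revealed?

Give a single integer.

Click 1 (3,6) count=1: revealed 1 new [(3,6)] -> total=1
Click 2 (2,0) count=0: revealed 6 new [(1,0) (1,1) (2,0) (2,1) (3,0) (3,1)] -> total=7
Click 3 (2,3) count=3: revealed 1 new [(2,3)] -> total=8
Click 4 (6,1) count=0: revealed 8 new [(5,0) (5,1) (5,2) (5,3) (6,0) (6,1) (6,2) (6,3)] -> total=16

Answer: 16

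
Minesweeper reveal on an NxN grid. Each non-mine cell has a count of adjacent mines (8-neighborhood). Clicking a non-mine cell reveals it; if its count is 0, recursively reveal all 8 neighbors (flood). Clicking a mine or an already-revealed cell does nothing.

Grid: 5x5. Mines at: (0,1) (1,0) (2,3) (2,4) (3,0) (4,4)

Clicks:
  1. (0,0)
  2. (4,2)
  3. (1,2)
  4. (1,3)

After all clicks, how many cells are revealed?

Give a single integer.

Answer: 9

Derivation:
Click 1 (0,0) count=2: revealed 1 new [(0,0)] -> total=1
Click 2 (4,2) count=0: revealed 6 new [(3,1) (3,2) (3,3) (4,1) (4,2) (4,3)] -> total=7
Click 3 (1,2) count=2: revealed 1 new [(1,2)] -> total=8
Click 4 (1,3) count=2: revealed 1 new [(1,3)] -> total=9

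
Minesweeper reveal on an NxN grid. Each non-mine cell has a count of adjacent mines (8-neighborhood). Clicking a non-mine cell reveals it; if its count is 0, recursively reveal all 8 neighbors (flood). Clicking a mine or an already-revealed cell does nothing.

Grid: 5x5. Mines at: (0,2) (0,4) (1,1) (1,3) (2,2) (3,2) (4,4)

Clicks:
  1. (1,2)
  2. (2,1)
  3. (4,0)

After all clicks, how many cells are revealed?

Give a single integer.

Answer: 7

Derivation:
Click 1 (1,2) count=4: revealed 1 new [(1,2)] -> total=1
Click 2 (2,1) count=3: revealed 1 new [(2,1)] -> total=2
Click 3 (4,0) count=0: revealed 5 new [(2,0) (3,0) (3,1) (4,0) (4,1)] -> total=7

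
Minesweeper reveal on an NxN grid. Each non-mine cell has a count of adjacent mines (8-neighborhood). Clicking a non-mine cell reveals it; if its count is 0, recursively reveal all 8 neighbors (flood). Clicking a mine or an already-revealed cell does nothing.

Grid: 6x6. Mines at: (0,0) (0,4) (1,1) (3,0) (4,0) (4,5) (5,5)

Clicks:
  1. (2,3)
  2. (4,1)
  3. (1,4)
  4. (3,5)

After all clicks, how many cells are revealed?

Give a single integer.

Answer: 22

Derivation:
Click 1 (2,3) count=0: revealed 22 new [(1,2) (1,3) (1,4) (1,5) (2,1) (2,2) (2,3) (2,4) (2,5) (3,1) (3,2) (3,3) (3,4) (3,5) (4,1) (4,2) (4,3) (4,4) (5,1) (5,2) (5,3) (5,4)] -> total=22
Click 2 (4,1) count=2: revealed 0 new [(none)] -> total=22
Click 3 (1,4) count=1: revealed 0 new [(none)] -> total=22
Click 4 (3,5) count=1: revealed 0 new [(none)] -> total=22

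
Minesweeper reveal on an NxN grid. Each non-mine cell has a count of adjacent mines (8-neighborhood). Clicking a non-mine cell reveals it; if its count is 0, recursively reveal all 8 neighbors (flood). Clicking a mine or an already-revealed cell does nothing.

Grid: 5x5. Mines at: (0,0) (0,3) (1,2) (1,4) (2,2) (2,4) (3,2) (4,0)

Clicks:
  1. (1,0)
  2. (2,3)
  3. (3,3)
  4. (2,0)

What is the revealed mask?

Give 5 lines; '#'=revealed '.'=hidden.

Answer: .....
##...
##.#.
##.#.
.....

Derivation:
Click 1 (1,0) count=1: revealed 1 new [(1,0)] -> total=1
Click 2 (2,3) count=5: revealed 1 new [(2,3)] -> total=2
Click 3 (3,3) count=3: revealed 1 new [(3,3)] -> total=3
Click 4 (2,0) count=0: revealed 5 new [(1,1) (2,0) (2,1) (3,0) (3,1)] -> total=8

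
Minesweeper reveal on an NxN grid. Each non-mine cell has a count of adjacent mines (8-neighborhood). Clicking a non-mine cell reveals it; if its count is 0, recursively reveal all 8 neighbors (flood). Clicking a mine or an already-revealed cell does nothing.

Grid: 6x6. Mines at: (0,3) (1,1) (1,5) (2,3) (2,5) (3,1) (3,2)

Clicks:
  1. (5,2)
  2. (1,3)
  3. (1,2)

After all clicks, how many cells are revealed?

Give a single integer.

Click 1 (5,2) count=0: revealed 15 new [(3,3) (3,4) (3,5) (4,0) (4,1) (4,2) (4,3) (4,4) (4,5) (5,0) (5,1) (5,2) (5,3) (5,4) (5,5)] -> total=15
Click 2 (1,3) count=2: revealed 1 new [(1,3)] -> total=16
Click 3 (1,2) count=3: revealed 1 new [(1,2)] -> total=17

Answer: 17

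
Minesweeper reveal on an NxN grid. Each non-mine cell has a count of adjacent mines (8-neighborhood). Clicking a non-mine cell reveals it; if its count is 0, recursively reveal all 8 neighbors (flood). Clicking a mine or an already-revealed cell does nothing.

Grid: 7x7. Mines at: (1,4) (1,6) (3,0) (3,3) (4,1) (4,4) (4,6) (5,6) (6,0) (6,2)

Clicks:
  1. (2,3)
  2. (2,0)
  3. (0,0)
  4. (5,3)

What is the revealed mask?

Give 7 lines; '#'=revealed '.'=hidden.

Answer: ####...
####...
####...
.......
.......
...#...
.......

Derivation:
Click 1 (2,3) count=2: revealed 1 new [(2,3)] -> total=1
Click 2 (2,0) count=1: revealed 1 new [(2,0)] -> total=2
Click 3 (0,0) count=0: revealed 10 new [(0,0) (0,1) (0,2) (0,3) (1,0) (1,1) (1,2) (1,3) (2,1) (2,2)] -> total=12
Click 4 (5,3) count=2: revealed 1 new [(5,3)] -> total=13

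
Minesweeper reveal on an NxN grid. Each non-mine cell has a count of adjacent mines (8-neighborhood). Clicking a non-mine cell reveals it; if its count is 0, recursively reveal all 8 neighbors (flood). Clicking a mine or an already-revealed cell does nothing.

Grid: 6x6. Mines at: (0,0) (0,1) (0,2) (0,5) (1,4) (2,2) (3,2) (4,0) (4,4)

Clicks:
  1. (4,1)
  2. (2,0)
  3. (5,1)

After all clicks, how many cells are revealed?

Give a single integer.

Answer: 8

Derivation:
Click 1 (4,1) count=2: revealed 1 new [(4,1)] -> total=1
Click 2 (2,0) count=0: revealed 6 new [(1,0) (1,1) (2,0) (2,1) (3,0) (3,1)] -> total=7
Click 3 (5,1) count=1: revealed 1 new [(5,1)] -> total=8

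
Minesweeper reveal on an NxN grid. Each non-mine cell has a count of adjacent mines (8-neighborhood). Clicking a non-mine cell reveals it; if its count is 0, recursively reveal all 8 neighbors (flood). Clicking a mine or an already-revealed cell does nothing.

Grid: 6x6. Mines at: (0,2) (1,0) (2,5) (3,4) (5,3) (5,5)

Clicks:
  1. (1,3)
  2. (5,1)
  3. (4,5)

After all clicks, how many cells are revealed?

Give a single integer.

Answer: 19

Derivation:
Click 1 (1,3) count=1: revealed 1 new [(1,3)] -> total=1
Click 2 (5,1) count=0: revealed 17 new [(1,1) (1,2) (2,0) (2,1) (2,2) (2,3) (3,0) (3,1) (3,2) (3,3) (4,0) (4,1) (4,2) (4,3) (5,0) (5,1) (5,2)] -> total=18
Click 3 (4,5) count=2: revealed 1 new [(4,5)] -> total=19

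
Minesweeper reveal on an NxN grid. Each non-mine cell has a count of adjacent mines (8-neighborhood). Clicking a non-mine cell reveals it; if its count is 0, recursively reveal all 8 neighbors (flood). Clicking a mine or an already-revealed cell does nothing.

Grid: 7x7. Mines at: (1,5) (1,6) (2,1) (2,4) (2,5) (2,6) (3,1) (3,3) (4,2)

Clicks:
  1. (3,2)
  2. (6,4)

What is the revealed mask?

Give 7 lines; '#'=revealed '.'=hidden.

Click 1 (3,2) count=4: revealed 1 new [(3,2)] -> total=1
Click 2 (6,4) count=0: revealed 23 new [(3,4) (3,5) (3,6) (4,0) (4,1) (4,3) (4,4) (4,5) (4,6) (5,0) (5,1) (5,2) (5,3) (5,4) (5,5) (5,6) (6,0) (6,1) (6,2) (6,3) (6,4) (6,5) (6,6)] -> total=24

Answer: .......
.......
.......
..#.###
##.####
#######
#######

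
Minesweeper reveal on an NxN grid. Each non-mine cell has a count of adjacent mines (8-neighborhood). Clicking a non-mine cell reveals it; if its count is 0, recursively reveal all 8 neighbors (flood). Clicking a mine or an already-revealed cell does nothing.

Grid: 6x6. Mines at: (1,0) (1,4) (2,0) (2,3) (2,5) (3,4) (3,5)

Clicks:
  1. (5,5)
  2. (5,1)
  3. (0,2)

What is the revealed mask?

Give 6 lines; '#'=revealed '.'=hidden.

Click 1 (5,5) count=0: revealed 16 new [(3,0) (3,1) (3,2) (3,3) (4,0) (4,1) (4,2) (4,3) (4,4) (4,5) (5,0) (5,1) (5,2) (5,3) (5,4) (5,5)] -> total=16
Click 2 (5,1) count=0: revealed 0 new [(none)] -> total=16
Click 3 (0,2) count=0: revealed 6 new [(0,1) (0,2) (0,3) (1,1) (1,2) (1,3)] -> total=22

Answer: .###..
.###..
......
####..
######
######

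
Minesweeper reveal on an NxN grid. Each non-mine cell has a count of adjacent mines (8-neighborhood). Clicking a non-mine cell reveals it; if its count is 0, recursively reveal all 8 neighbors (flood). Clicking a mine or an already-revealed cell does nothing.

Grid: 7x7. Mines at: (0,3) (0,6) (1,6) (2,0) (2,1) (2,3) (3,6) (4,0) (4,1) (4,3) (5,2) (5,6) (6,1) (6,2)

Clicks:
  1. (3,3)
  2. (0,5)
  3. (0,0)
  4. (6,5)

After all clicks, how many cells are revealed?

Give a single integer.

Click 1 (3,3) count=2: revealed 1 new [(3,3)] -> total=1
Click 2 (0,5) count=2: revealed 1 new [(0,5)] -> total=2
Click 3 (0,0) count=0: revealed 6 new [(0,0) (0,1) (0,2) (1,0) (1,1) (1,2)] -> total=8
Click 4 (6,5) count=1: revealed 1 new [(6,5)] -> total=9

Answer: 9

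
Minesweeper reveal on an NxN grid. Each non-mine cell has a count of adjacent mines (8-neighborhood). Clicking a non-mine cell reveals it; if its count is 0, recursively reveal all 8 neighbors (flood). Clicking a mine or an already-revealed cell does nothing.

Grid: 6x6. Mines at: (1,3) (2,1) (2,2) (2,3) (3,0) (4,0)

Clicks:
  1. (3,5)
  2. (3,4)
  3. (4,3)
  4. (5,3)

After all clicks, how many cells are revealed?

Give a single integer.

Answer: 21

Derivation:
Click 1 (3,5) count=0: revealed 21 new [(0,4) (0,5) (1,4) (1,5) (2,4) (2,5) (3,1) (3,2) (3,3) (3,4) (3,5) (4,1) (4,2) (4,3) (4,4) (4,5) (5,1) (5,2) (5,3) (5,4) (5,5)] -> total=21
Click 2 (3,4) count=1: revealed 0 new [(none)] -> total=21
Click 3 (4,3) count=0: revealed 0 new [(none)] -> total=21
Click 4 (5,3) count=0: revealed 0 new [(none)] -> total=21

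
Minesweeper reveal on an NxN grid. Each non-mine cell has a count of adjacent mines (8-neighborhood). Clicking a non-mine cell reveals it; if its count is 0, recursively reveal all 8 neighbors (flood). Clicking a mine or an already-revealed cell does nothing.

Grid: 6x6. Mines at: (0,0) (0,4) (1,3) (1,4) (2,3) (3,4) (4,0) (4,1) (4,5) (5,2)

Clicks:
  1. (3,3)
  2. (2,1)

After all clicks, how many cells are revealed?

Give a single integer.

Answer: 10

Derivation:
Click 1 (3,3) count=2: revealed 1 new [(3,3)] -> total=1
Click 2 (2,1) count=0: revealed 9 new [(1,0) (1,1) (1,2) (2,0) (2,1) (2,2) (3,0) (3,1) (3,2)] -> total=10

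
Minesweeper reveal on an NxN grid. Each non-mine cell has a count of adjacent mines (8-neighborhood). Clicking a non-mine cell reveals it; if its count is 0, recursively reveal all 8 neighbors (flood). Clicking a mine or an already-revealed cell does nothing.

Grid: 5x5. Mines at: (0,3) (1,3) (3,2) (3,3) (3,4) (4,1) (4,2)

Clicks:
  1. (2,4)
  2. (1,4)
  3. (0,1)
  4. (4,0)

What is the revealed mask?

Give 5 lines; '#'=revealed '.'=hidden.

Answer: ###..
###.#
###.#
##...
#....

Derivation:
Click 1 (2,4) count=3: revealed 1 new [(2,4)] -> total=1
Click 2 (1,4) count=2: revealed 1 new [(1,4)] -> total=2
Click 3 (0,1) count=0: revealed 11 new [(0,0) (0,1) (0,2) (1,0) (1,1) (1,2) (2,0) (2,1) (2,2) (3,0) (3,1)] -> total=13
Click 4 (4,0) count=1: revealed 1 new [(4,0)] -> total=14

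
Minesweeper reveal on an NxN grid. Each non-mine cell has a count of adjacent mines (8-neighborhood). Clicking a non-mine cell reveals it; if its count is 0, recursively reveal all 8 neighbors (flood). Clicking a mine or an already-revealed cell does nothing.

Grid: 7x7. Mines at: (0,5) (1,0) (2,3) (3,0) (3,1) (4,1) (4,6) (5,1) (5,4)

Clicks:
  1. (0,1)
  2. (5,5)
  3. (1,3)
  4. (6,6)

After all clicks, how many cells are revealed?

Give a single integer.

Answer: 6

Derivation:
Click 1 (0,1) count=1: revealed 1 new [(0,1)] -> total=1
Click 2 (5,5) count=2: revealed 1 new [(5,5)] -> total=2
Click 3 (1,3) count=1: revealed 1 new [(1,3)] -> total=3
Click 4 (6,6) count=0: revealed 3 new [(5,6) (6,5) (6,6)] -> total=6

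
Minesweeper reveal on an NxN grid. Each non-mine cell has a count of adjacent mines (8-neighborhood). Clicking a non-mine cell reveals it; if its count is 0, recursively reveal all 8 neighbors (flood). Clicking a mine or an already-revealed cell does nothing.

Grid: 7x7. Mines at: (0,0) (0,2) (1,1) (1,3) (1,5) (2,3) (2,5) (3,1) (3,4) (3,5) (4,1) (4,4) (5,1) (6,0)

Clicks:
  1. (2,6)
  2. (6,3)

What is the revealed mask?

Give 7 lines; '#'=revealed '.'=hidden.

Click 1 (2,6) count=3: revealed 1 new [(2,6)] -> total=1
Click 2 (6,3) count=0: revealed 12 new [(4,5) (4,6) (5,2) (5,3) (5,4) (5,5) (5,6) (6,2) (6,3) (6,4) (6,5) (6,6)] -> total=13

Answer: .......
.......
......#
.......
.....##
..#####
..#####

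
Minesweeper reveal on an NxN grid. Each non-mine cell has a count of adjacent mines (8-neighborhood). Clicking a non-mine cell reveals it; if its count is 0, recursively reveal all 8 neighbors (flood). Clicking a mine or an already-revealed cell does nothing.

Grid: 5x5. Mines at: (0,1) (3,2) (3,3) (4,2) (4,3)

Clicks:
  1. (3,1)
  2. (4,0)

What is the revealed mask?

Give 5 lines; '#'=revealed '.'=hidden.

Answer: .....
##...
##...
##...
##...

Derivation:
Click 1 (3,1) count=2: revealed 1 new [(3,1)] -> total=1
Click 2 (4,0) count=0: revealed 7 new [(1,0) (1,1) (2,0) (2,1) (3,0) (4,0) (4,1)] -> total=8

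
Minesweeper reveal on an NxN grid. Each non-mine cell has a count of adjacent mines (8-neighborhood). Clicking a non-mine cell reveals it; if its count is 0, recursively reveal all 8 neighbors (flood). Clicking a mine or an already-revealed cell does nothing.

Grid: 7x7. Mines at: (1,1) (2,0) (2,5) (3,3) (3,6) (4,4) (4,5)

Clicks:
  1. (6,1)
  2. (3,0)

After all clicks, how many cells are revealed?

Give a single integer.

Click 1 (6,1) count=0: revealed 21 new [(3,0) (3,1) (3,2) (4,0) (4,1) (4,2) (4,3) (5,0) (5,1) (5,2) (5,3) (5,4) (5,5) (5,6) (6,0) (6,1) (6,2) (6,3) (6,4) (6,5) (6,6)] -> total=21
Click 2 (3,0) count=1: revealed 0 new [(none)] -> total=21

Answer: 21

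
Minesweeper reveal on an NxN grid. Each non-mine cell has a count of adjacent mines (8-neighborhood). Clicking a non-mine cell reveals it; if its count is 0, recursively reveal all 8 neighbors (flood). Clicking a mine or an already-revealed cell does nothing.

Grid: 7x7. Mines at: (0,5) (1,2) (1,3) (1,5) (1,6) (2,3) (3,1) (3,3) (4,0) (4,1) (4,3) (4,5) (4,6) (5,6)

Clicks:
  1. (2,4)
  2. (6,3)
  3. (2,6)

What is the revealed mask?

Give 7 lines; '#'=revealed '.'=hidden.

Click 1 (2,4) count=4: revealed 1 new [(2,4)] -> total=1
Click 2 (6,3) count=0: revealed 12 new [(5,0) (5,1) (5,2) (5,3) (5,4) (5,5) (6,0) (6,1) (6,2) (6,3) (6,4) (6,5)] -> total=13
Click 3 (2,6) count=2: revealed 1 new [(2,6)] -> total=14

Answer: .......
.......
....#.#
.......
.......
######.
######.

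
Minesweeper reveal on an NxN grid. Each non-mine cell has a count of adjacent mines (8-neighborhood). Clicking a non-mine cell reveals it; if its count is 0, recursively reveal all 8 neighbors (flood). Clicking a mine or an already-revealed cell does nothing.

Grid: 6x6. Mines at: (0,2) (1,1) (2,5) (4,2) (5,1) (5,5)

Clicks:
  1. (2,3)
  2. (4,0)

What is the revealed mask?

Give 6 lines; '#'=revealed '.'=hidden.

Answer: ......
..###.
..###.
..###.
#.....
......

Derivation:
Click 1 (2,3) count=0: revealed 9 new [(1,2) (1,3) (1,4) (2,2) (2,3) (2,4) (3,2) (3,3) (3,4)] -> total=9
Click 2 (4,0) count=1: revealed 1 new [(4,0)] -> total=10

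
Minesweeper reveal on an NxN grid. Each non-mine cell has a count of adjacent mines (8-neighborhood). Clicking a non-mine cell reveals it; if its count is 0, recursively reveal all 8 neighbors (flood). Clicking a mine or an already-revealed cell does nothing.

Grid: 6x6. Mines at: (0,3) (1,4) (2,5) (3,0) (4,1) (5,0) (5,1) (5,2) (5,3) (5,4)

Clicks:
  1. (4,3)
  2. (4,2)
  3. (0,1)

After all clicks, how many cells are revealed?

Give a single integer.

Answer: 19

Derivation:
Click 1 (4,3) count=3: revealed 1 new [(4,3)] -> total=1
Click 2 (4,2) count=4: revealed 1 new [(4,2)] -> total=2
Click 3 (0,1) count=0: revealed 17 new [(0,0) (0,1) (0,2) (1,0) (1,1) (1,2) (1,3) (2,0) (2,1) (2,2) (2,3) (2,4) (3,1) (3,2) (3,3) (3,4) (4,4)] -> total=19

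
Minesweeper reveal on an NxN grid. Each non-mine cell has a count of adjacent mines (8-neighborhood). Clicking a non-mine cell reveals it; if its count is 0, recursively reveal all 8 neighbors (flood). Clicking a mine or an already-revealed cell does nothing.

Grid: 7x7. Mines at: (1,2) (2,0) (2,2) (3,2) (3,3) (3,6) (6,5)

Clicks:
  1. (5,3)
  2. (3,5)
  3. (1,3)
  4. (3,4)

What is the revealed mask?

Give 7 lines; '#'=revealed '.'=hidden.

Click 1 (5,3) count=0: revealed 17 new [(3,0) (3,1) (4,0) (4,1) (4,2) (4,3) (4,4) (5,0) (5,1) (5,2) (5,3) (5,4) (6,0) (6,1) (6,2) (6,3) (6,4)] -> total=17
Click 2 (3,5) count=1: revealed 1 new [(3,5)] -> total=18
Click 3 (1,3) count=2: revealed 1 new [(1,3)] -> total=19
Click 4 (3,4) count=1: revealed 1 new [(3,4)] -> total=20

Answer: .......
...#...
.......
##..##.
#####..
#####..
#####..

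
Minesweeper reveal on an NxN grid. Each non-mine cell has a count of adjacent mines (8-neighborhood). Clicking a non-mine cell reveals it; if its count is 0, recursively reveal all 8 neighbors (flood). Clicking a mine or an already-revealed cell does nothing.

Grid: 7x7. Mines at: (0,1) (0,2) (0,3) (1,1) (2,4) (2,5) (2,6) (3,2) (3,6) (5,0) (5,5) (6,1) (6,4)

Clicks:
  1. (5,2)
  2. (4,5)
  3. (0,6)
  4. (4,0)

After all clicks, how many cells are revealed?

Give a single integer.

Click 1 (5,2) count=1: revealed 1 new [(5,2)] -> total=1
Click 2 (4,5) count=2: revealed 1 new [(4,5)] -> total=2
Click 3 (0,6) count=0: revealed 6 new [(0,4) (0,5) (0,6) (1,4) (1,5) (1,6)] -> total=8
Click 4 (4,0) count=1: revealed 1 new [(4,0)] -> total=9

Answer: 9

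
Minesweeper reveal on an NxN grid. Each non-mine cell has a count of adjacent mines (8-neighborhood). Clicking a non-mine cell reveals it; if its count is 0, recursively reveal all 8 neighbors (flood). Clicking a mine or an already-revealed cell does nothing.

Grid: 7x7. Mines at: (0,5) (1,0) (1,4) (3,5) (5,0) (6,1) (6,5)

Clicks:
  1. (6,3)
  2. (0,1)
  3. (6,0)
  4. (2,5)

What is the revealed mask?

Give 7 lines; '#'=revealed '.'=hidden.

Answer: .###...
.###...
######.
#####..
#####..
.####..
#.###..

Derivation:
Click 1 (6,3) count=0: revealed 28 new [(0,1) (0,2) (0,3) (1,1) (1,2) (1,3) (2,0) (2,1) (2,2) (2,3) (2,4) (3,0) (3,1) (3,2) (3,3) (3,4) (4,0) (4,1) (4,2) (4,3) (4,4) (5,1) (5,2) (5,3) (5,4) (6,2) (6,3) (6,4)] -> total=28
Click 2 (0,1) count=1: revealed 0 new [(none)] -> total=28
Click 3 (6,0) count=2: revealed 1 new [(6,0)] -> total=29
Click 4 (2,5) count=2: revealed 1 new [(2,5)] -> total=30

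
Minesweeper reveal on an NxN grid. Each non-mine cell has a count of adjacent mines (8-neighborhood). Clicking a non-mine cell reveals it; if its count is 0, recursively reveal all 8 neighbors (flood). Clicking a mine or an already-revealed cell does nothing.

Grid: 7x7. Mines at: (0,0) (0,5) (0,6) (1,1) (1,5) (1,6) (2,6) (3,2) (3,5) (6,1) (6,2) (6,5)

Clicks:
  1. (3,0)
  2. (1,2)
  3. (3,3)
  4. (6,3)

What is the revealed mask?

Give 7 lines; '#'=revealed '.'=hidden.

Click 1 (3,0) count=0: revealed 8 new [(2,0) (2,1) (3,0) (3,1) (4,0) (4,1) (5,0) (5,1)] -> total=8
Click 2 (1,2) count=1: revealed 1 new [(1,2)] -> total=9
Click 3 (3,3) count=1: revealed 1 new [(3,3)] -> total=10
Click 4 (6,3) count=1: revealed 1 new [(6,3)] -> total=11

Answer: .......
..#....
##.....
##.#...
##.....
##.....
...#...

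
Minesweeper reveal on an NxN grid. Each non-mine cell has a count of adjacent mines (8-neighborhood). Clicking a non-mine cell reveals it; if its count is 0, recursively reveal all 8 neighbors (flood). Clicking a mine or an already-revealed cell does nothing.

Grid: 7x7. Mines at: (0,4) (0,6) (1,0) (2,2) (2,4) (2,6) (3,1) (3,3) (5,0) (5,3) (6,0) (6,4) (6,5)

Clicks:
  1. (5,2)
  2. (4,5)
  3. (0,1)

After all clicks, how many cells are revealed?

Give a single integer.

Click 1 (5,2) count=1: revealed 1 new [(5,2)] -> total=1
Click 2 (4,5) count=0: revealed 9 new [(3,4) (3,5) (3,6) (4,4) (4,5) (4,6) (5,4) (5,5) (5,6)] -> total=10
Click 3 (0,1) count=1: revealed 1 new [(0,1)] -> total=11

Answer: 11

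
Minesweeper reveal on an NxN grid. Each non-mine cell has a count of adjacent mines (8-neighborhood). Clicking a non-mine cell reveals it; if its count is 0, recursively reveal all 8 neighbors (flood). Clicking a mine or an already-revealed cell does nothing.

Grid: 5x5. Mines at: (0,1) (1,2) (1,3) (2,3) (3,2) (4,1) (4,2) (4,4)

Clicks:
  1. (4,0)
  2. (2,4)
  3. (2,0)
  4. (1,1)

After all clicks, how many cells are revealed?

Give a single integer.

Click 1 (4,0) count=1: revealed 1 new [(4,0)] -> total=1
Click 2 (2,4) count=2: revealed 1 new [(2,4)] -> total=2
Click 3 (2,0) count=0: revealed 6 new [(1,0) (1,1) (2,0) (2,1) (3,0) (3,1)] -> total=8
Click 4 (1,1) count=2: revealed 0 new [(none)] -> total=8

Answer: 8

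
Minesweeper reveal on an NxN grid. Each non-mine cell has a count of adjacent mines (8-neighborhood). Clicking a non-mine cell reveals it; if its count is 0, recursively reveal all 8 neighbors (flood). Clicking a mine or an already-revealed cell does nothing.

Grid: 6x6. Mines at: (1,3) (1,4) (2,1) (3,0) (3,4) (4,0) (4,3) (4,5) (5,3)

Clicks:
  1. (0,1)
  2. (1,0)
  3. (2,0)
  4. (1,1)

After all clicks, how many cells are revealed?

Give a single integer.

Answer: 7

Derivation:
Click 1 (0,1) count=0: revealed 6 new [(0,0) (0,1) (0,2) (1,0) (1,1) (1,2)] -> total=6
Click 2 (1,0) count=1: revealed 0 new [(none)] -> total=6
Click 3 (2,0) count=2: revealed 1 new [(2,0)] -> total=7
Click 4 (1,1) count=1: revealed 0 new [(none)] -> total=7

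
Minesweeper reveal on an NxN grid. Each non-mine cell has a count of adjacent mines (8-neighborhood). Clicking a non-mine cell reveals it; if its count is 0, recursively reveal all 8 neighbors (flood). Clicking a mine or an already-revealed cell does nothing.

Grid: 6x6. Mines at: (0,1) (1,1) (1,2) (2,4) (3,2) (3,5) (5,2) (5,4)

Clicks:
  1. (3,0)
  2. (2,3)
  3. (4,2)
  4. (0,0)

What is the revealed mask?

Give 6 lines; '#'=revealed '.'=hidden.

Answer: #.....
......
##.#..
##....
###...
##....

Derivation:
Click 1 (3,0) count=0: revealed 8 new [(2,0) (2,1) (3,0) (3,1) (4,0) (4,1) (5,0) (5,1)] -> total=8
Click 2 (2,3) count=3: revealed 1 new [(2,3)] -> total=9
Click 3 (4,2) count=2: revealed 1 new [(4,2)] -> total=10
Click 4 (0,0) count=2: revealed 1 new [(0,0)] -> total=11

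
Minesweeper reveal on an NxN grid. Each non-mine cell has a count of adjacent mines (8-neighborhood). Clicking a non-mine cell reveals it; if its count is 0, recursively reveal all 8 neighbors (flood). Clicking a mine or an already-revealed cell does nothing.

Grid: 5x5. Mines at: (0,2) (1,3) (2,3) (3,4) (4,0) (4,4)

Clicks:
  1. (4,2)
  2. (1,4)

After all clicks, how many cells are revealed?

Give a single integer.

Answer: 7

Derivation:
Click 1 (4,2) count=0: revealed 6 new [(3,1) (3,2) (3,3) (4,1) (4,2) (4,3)] -> total=6
Click 2 (1,4) count=2: revealed 1 new [(1,4)] -> total=7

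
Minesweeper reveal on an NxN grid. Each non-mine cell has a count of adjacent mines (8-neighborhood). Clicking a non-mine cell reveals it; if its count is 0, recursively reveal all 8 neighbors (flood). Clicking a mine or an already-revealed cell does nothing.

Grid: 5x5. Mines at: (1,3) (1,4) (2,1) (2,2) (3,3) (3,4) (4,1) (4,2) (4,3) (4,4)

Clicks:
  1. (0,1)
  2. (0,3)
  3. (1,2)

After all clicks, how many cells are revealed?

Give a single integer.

Click 1 (0,1) count=0: revealed 6 new [(0,0) (0,1) (0,2) (1,0) (1,1) (1,2)] -> total=6
Click 2 (0,3) count=2: revealed 1 new [(0,3)] -> total=7
Click 3 (1,2) count=3: revealed 0 new [(none)] -> total=7

Answer: 7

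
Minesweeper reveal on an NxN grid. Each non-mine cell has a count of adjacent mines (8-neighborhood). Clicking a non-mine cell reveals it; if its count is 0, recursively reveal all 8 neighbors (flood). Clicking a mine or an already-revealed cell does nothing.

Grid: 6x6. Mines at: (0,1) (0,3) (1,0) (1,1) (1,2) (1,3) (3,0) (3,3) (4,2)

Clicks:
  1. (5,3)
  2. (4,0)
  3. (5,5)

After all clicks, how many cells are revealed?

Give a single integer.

Click 1 (5,3) count=1: revealed 1 new [(5,3)] -> total=1
Click 2 (4,0) count=1: revealed 1 new [(4,0)] -> total=2
Click 3 (5,5) count=0: revealed 13 new [(0,4) (0,5) (1,4) (1,5) (2,4) (2,5) (3,4) (3,5) (4,3) (4,4) (4,5) (5,4) (5,5)] -> total=15

Answer: 15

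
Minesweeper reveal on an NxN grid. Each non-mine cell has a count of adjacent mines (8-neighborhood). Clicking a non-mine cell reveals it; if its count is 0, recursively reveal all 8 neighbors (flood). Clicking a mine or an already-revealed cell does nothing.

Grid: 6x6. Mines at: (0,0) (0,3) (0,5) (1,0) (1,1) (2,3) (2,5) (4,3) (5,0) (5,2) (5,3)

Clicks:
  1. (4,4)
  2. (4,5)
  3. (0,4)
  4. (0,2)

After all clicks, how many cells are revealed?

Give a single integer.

Answer: 8

Derivation:
Click 1 (4,4) count=2: revealed 1 new [(4,4)] -> total=1
Click 2 (4,5) count=0: revealed 5 new [(3,4) (3,5) (4,5) (5,4) (5,5)] -> total=6
Click 3 (0,4) count=2: revealed 1 new [(0,4)] -> total=7
Click 4 (0,2) count=2: revealed 1 new [(0,2)] -> total=8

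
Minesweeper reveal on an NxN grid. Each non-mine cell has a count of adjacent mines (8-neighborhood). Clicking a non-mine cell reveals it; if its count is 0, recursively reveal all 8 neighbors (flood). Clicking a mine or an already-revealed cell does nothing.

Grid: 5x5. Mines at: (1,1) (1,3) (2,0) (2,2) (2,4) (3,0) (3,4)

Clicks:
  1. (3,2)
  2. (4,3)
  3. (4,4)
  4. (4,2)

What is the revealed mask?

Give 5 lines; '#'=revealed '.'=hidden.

Click 1 (3,2) count=1: revealed 1 new [(3,2)] -> total=1
Click 2 (4,3) count=1: revealed 1 new [(4,3)] -> total=2
Click 3 (4,4) count=1: revealed 1 new [(4,4)] -> total=3
Click 4 (4,2) count=0: revealed 4 new [(3,1) (3,3) (4,1) (4,2)] -> total=7

Answer: .....
.....
.....
.###.
.####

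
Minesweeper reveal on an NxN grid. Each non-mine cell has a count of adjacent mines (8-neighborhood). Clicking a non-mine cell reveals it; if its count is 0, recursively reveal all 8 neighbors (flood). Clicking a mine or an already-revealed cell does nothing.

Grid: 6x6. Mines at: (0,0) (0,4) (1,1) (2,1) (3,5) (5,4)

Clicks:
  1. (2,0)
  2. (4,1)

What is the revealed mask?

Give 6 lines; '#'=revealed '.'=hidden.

Answer: ......
..###.
#.###.
#####.
#####.
####..

Derivation:
Click 1 (2,0) count=2: revealed 1 new [(2,0)] -> total=1
Click 2 (4,1) count=0: revealed 20 new [(1,2) (1,3) (1,4) (2,2) (2,3) (2,4) (3,0) (3,1) (3,2) (3,3) (3,4) (4,0) (4,1) (4,2) (4,3) (4,4) (5,0) (5,1) (5,2) (5,3)] -> total=21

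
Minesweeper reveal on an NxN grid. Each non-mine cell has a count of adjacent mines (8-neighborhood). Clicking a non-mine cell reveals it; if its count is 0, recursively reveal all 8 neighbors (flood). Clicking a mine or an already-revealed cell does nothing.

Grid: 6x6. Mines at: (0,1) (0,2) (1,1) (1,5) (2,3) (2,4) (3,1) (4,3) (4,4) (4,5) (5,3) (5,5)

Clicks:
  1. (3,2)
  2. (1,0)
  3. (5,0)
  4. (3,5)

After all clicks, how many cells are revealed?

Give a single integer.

Answer: 9

Derivation:
Click 1 (3,2) count=3: revealed 1 new [(3,2)] -> total=1
Click 2 (1,0) count=2: revealed 1 new [(1,0)] -> total=2
Click 3 (5,0) count=0: revealed 6 new [(4,0) (4,1) (4,2) (5,0) (5,1) (5,2)] -> total=8
Click 4 (3,5) count=3: revealed 1 new [(3,5)] -> total=9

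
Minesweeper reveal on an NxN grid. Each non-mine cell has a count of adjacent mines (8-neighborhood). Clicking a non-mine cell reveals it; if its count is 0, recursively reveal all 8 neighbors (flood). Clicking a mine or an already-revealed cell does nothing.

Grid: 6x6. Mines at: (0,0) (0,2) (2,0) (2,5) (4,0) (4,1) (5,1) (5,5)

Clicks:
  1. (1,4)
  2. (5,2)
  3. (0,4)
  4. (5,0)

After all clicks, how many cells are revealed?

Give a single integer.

Answer: 8

Derivation:
Click 1 (1,4) count=1: revealed 1 new [(1,4)] -> total=1
Click 2 (5,2) count=2: revealed 1 new [(5,2)] -> total=2
Click 3 (0,4) count=0: revealed 5 new [(0,3) (0,4) (0,5) (1,3) (1,5)] -> total=7
Click 4 (5,0) count=3: revealed 1 new [(5,0)] -> total=8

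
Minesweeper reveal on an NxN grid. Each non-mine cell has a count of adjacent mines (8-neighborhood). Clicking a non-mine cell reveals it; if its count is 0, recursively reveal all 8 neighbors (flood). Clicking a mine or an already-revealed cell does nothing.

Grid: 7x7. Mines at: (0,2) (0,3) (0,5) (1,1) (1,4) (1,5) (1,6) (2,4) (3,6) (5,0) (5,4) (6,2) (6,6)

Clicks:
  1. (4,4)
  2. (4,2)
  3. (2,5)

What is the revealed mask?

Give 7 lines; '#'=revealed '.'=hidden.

Answer: .......
.......
####.#.
####...
#####..
.###...
.......

Derivation:
Click 1 (4,4) count=1: revealed 1 new [(4,4)] -> total=1
Click 2 (4,2) count=0: revealed 15 new [(2,0) (2,1) (2,2) (2,3) (3,0) (3,1) (3,2) (3,3) (4,0) (4,1) (4,2) (4,3) (5,1) (5,2) (5,3)] -> total=16
Click 3 (2,5) count=5: revealed 1 new [(2,5)] -> total=17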